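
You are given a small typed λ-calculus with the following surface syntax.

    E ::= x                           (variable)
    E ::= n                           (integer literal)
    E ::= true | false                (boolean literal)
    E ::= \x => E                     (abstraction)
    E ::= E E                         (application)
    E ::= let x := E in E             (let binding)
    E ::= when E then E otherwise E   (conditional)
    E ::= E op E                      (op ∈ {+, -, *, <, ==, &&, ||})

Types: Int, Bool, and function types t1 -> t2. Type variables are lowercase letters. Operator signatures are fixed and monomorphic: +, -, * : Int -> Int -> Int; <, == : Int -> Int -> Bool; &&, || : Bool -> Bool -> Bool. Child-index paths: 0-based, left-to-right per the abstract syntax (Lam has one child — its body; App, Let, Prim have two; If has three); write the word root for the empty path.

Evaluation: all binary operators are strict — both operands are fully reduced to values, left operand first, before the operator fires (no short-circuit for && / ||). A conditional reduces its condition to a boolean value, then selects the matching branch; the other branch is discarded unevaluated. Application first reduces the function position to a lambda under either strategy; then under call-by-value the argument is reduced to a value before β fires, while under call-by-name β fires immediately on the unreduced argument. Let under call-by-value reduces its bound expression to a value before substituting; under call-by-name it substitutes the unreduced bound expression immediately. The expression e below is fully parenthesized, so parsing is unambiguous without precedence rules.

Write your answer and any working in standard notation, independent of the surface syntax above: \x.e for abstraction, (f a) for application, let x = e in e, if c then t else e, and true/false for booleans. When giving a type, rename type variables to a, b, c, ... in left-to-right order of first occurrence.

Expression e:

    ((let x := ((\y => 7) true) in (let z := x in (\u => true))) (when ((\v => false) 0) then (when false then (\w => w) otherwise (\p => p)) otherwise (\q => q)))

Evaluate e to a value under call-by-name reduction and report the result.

Derivation:
step 0: ((let x = ((\y.7) true) in (let z = x in (\u.true))) (if ((\v.false) 0) then (if false then (\w.w) else (\p.p)) else (\q.q)))
step 1: [let@0] ((let z = ((\y.7) true) in (\u.true)) (if ((\v.false) 0) then (if false then (\w.w) else (\p.p)) else (\q.q)))
step 2: [let@0] ((\u.true) (if ((\v.false) 0) then (if false then (\w.w) else (\p.p)) else (\q.q)))
step 3: [beta@root] true

Answer: true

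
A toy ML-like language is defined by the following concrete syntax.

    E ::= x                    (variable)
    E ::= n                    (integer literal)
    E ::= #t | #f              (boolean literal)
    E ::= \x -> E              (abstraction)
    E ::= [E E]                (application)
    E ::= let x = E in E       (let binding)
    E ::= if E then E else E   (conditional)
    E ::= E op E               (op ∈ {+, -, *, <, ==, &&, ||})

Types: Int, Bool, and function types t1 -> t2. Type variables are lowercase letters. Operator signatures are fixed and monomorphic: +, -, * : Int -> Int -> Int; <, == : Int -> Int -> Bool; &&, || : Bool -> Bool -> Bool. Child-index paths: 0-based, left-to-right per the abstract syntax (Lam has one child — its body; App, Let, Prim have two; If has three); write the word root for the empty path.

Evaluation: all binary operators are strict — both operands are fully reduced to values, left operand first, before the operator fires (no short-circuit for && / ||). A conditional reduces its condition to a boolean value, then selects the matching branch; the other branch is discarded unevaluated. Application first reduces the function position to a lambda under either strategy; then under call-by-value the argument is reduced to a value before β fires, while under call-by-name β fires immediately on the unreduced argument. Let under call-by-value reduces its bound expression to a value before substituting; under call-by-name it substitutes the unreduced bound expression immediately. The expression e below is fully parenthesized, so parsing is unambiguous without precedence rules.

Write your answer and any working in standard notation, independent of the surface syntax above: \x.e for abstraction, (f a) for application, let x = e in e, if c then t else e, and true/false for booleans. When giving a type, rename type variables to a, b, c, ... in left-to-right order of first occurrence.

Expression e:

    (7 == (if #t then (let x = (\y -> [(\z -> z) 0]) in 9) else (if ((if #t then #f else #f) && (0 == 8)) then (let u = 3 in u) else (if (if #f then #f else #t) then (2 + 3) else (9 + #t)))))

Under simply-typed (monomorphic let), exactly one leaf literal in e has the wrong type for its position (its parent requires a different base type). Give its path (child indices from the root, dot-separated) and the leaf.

Derivation:
  unify Int ~ Int
  unify Bool ~ Bool
z : b
\z._ : b -> b
  unify b -> b ~ Int -> c
  unify b ~ Int
  unify Int ~ c
_ _ : Int
\y._ : a -> Int
let x : a -> Int
  unify Bool ~ Bool
  unify Bool ~ Bool
  unify Bool ~ Bool
  unify Int ~ Int
  unify Int ~ Int
  unify Bool ~ Bool
  unify Bool ~ Bool
let u : Int
u : Int
  unify Bool ~ Bool
  unify Bool ~ Bool
  unify Bool ~ Bool
  unify Int ~ Int
  unify Int ~ Int
  unify Int ~ Int
  unify Bool ~ Int
  FAIL: mismatch Bool ~ Int

Answer: 1.2.2.2.1 : true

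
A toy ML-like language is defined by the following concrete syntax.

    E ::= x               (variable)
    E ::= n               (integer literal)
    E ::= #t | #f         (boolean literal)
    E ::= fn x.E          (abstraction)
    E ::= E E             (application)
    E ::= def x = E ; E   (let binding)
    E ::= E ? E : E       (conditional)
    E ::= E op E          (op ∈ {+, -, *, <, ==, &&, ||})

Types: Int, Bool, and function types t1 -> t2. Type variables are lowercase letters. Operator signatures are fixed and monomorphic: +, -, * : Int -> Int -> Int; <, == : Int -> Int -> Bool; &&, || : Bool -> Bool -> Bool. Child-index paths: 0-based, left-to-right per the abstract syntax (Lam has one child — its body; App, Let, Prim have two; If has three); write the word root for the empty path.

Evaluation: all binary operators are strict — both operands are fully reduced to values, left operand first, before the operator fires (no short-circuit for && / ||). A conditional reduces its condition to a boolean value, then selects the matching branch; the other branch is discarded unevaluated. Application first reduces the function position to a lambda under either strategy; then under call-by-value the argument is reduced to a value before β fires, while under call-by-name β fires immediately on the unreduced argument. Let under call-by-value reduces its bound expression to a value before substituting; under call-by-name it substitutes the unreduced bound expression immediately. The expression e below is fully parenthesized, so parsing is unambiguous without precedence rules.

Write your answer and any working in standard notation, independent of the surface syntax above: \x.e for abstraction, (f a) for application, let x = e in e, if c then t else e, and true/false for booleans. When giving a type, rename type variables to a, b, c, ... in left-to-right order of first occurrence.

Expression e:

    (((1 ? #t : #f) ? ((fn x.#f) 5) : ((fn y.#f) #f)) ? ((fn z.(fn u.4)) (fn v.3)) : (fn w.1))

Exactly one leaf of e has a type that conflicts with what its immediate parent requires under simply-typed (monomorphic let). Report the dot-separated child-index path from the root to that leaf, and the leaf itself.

Working:
  unify Int ~ Bool
  FAIL: mismatch Int ~ Bool

Answer: 0.0.0 : 1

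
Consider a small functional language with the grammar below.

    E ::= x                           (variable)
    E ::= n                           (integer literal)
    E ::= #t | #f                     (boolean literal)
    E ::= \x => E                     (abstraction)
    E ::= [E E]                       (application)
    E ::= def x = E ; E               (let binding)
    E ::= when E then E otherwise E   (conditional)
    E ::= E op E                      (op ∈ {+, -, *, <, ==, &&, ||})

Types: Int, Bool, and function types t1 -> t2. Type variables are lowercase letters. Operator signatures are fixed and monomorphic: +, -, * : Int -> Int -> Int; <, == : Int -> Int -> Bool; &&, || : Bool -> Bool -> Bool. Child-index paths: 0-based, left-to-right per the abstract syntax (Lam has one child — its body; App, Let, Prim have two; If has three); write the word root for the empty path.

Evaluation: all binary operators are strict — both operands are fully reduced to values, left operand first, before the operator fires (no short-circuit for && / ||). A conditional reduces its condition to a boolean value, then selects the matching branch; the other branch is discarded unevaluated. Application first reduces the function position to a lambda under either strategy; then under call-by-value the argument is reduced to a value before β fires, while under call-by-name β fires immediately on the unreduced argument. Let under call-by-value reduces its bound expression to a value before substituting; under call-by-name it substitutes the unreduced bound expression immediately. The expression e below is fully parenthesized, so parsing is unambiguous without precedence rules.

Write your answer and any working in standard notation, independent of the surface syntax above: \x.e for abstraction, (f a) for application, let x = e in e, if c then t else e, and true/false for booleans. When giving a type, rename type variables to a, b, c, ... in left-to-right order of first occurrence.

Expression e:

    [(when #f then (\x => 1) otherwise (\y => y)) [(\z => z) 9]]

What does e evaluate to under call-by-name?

Answer: 9

Working:
step 0: ((if false then (\x.1) else (\y.y)) ((\z.z) 9))
step 1: [if@0] ((\y.y) ((\z.z) 9))
step 2: [beta@root] ((\z.z) 9)
step 3: [beta@root] 9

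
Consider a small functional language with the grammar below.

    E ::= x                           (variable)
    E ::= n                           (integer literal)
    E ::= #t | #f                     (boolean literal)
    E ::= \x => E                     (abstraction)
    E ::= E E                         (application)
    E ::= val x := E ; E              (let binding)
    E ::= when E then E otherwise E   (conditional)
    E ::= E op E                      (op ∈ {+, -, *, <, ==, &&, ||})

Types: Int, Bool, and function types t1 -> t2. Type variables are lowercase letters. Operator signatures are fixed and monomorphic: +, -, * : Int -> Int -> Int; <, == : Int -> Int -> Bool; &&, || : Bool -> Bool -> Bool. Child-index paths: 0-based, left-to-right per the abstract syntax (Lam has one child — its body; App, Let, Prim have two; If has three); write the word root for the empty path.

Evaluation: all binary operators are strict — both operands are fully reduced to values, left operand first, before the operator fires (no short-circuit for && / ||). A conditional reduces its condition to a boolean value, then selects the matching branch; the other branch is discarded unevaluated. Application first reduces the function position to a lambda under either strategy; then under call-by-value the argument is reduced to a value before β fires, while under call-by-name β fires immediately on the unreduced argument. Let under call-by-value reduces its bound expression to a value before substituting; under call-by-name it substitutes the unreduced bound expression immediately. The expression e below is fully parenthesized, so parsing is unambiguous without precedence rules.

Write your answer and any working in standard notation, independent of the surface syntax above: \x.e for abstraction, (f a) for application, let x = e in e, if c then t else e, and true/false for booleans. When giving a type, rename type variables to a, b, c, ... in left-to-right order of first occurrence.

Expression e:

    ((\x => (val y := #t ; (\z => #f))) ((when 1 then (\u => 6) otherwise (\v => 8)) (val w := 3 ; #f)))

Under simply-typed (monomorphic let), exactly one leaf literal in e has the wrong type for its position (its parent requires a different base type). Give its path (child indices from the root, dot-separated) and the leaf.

Trace:
let y : Bool
\z._ : b -> Bool
\x._ : a -> b -> Bool
  unify Int ~ Bool
  FAIL: mismatch Int ~ Bool

Answer: 1.0.0 : 1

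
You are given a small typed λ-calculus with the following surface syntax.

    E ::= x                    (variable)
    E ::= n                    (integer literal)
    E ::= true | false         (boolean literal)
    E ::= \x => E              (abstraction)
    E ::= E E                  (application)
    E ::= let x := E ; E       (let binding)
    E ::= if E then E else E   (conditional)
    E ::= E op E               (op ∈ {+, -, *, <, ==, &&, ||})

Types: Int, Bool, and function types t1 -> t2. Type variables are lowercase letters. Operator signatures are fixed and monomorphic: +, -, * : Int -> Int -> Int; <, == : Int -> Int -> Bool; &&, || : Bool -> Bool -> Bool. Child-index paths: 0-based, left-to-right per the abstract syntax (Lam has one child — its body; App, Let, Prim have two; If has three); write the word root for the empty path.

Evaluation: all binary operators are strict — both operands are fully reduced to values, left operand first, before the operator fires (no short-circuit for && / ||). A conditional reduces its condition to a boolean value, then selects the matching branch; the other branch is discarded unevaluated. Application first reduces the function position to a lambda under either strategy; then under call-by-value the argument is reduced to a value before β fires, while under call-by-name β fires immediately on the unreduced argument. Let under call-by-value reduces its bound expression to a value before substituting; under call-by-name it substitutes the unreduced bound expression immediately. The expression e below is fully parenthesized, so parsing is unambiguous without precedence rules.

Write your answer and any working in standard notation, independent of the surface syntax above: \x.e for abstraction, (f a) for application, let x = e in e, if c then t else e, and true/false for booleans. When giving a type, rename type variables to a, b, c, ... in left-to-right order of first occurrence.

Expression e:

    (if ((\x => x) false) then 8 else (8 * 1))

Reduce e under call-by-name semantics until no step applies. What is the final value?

Derivation:
step 0: (if ((\x.x) false) then 8 else (8 * 1))
step 1: [beta@0] (if false then 8 else (8 * 1))
step 2: [if@root] (8 * 1)
step 3: [delta@root] 8

Answer: 8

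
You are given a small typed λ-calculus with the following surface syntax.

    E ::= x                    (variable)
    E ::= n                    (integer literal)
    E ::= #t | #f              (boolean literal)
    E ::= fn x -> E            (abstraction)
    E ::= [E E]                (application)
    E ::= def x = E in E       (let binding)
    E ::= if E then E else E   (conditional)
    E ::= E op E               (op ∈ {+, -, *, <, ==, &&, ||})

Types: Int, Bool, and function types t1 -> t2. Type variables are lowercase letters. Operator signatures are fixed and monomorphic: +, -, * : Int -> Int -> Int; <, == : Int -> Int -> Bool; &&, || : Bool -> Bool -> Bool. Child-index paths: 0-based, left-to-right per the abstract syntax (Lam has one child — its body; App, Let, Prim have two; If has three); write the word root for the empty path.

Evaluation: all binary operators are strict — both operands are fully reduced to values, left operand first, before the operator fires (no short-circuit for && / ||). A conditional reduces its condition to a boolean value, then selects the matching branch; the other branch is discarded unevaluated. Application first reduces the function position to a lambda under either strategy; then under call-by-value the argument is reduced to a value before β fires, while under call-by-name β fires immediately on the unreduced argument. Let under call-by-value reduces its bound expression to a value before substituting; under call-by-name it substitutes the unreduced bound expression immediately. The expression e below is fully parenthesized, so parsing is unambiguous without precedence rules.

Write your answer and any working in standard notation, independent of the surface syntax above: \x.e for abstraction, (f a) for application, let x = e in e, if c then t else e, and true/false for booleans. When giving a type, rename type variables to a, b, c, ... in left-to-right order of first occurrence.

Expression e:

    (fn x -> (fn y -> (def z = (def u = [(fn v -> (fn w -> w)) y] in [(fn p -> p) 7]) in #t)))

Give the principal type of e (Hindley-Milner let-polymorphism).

Derivation:
w : d
\w._ : d -> d
\v._ : c -> d -> d
y : b
  unify c -> d -> d ~ b -> e
  unify c ~ b
  unify d -> d ~ e
_ _ : d -> d
let u : forall. d -> d
p : f
\p._ : f -> f
  unify f -> f ~ Int -> g
  unify f ~ Int
  unify Int ~ g
_ _ : Int
let z : Int
\y._ : b -> Bool
\x._ : a -> b -> Bool

Answer: a -> b -> Bool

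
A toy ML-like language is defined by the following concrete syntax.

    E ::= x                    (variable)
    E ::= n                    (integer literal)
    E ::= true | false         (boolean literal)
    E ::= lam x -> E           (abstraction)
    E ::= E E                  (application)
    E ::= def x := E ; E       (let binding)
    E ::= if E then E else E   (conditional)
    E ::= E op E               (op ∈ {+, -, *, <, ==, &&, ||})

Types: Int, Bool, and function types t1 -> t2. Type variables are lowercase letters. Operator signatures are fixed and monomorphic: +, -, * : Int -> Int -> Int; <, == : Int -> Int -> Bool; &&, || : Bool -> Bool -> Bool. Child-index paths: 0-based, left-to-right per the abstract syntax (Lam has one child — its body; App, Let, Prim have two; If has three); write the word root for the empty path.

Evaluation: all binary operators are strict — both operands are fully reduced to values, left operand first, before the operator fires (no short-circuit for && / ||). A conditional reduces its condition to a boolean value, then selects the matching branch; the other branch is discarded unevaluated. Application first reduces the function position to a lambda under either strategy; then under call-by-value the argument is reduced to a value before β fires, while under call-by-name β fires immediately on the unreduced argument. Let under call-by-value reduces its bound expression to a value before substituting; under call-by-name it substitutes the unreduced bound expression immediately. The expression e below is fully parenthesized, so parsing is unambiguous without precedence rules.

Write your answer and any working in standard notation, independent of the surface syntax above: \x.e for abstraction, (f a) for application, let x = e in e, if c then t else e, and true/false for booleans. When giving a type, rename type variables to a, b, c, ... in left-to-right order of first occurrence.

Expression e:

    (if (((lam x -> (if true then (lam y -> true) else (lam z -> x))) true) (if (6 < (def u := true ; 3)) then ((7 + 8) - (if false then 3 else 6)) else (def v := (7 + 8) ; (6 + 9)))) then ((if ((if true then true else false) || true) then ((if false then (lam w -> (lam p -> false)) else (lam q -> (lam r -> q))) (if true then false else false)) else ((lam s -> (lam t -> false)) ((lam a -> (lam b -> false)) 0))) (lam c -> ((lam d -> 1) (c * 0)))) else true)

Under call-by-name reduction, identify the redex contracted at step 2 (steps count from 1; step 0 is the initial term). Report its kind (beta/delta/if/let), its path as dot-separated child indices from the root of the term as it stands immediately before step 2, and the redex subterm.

Trace:
step 0: (if (((\x.(if true then (\y.true) else (\z.x))) true) (if (6 < (let u = true in 3)) then ((7 + 8) - (if false then 3 else 6)) else (let v = (7 + 8) in (6 + 9)))) then ((if ((if true then true else false) || true) then ((if false then (\w.(\p.false)) else (\q.(\r.q))) (if true then false else false)) else ((\s.(\t.false)) ((\a.(\b.false)) 0))) (\c.((\d.1) (c * 0)))) else true)
step 1: [beta@0.0] (if ((if true then (\y.true) else (\z.true)) (if (6 < (let u = true in 3)) then ((7 + 8) - (if false then 3 else 6)) else (let v = (7 + 8) in (6 + 9)))) then ((if ((if true then true else false) || true) then ((if false then (\w.(\p.false)) else (\q.(\r.q))) (if true then false else false)) else ((\s.(\t.false)) ((\a.(\b.false)) 0))) (\c.((\d.1) (c * 0)))) else true)
step 2: [if@0.0] (if ((\y.true) (if (6 < (let u = true in 3)) then ((7 + 8) - (if false then 3 else 6)) else (let v = (7 + 8) in (6 + 9)))) then ((if ((if true then true else false) || true) then ((if false then (\w.(\p.false)) else (\q.(\r.q))) (if true then false else false)) else ((\s.(\t.false)) ((\a.(\b.false)) 0))) (\c.((\d.1) (c * 0)))) else true)

Answer: if at 0.0 : (if true then (\y.true) else (\z.true))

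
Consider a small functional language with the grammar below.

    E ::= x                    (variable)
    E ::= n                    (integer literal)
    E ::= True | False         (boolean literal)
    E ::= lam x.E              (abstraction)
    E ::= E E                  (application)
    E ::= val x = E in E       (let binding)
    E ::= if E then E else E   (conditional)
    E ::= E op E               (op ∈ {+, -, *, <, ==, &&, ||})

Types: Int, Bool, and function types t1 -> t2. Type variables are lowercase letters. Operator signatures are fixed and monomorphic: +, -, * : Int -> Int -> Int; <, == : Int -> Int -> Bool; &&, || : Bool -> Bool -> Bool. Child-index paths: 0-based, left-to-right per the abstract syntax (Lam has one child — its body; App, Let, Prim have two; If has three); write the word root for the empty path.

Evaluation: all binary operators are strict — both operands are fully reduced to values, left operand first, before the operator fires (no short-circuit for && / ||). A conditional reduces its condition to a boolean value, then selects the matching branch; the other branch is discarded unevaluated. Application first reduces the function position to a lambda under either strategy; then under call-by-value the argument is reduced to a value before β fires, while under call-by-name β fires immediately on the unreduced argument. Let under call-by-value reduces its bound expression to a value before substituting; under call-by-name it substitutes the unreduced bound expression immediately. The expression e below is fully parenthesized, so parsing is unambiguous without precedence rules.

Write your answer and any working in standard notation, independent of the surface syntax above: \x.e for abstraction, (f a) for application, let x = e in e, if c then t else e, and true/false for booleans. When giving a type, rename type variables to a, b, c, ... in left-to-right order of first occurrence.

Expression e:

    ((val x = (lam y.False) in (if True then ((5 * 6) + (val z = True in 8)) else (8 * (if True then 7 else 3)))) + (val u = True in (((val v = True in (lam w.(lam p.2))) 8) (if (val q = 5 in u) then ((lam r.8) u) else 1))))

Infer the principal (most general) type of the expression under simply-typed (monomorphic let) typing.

Working:
\y._ : a -> Bool
let x : a -> Bool
  unify Bool ~ Bool
  unify Int ~ Int
  unify Int ~ Int
  unify Int ~ Int
let z : Bool
  unify Int ~ Int
  unify Int ~ Int
  unify Bool ~ Bool
  unify Int ~ Int
  unify Int ~ Int
  unify Int ~ Int
  unify Int ~ Int
let u : Bool
let v : Bool
\p._ : c -> Int
\w._ : b -> c -> Int
  unify b -> c -> Int ~ Int -> d
  unify b ~ Int
  unify c -> Int ~ d
_ _ : c -> Int
let q : Int
u : Bool
  unify Bool ~ Bool
\r._ : e -> Int
u : Bool
  unify e -> Int ~ Bool -> f
  unify e ~ Bool
  unify Int ~ f
_ _ : Int
  unify Int ~ Int
  unify c -> Int ~ Int -> g
  unify c ~ Int
  unify Int ~ g
_ _ : Int
  unify Int ~ Int

Answer: Int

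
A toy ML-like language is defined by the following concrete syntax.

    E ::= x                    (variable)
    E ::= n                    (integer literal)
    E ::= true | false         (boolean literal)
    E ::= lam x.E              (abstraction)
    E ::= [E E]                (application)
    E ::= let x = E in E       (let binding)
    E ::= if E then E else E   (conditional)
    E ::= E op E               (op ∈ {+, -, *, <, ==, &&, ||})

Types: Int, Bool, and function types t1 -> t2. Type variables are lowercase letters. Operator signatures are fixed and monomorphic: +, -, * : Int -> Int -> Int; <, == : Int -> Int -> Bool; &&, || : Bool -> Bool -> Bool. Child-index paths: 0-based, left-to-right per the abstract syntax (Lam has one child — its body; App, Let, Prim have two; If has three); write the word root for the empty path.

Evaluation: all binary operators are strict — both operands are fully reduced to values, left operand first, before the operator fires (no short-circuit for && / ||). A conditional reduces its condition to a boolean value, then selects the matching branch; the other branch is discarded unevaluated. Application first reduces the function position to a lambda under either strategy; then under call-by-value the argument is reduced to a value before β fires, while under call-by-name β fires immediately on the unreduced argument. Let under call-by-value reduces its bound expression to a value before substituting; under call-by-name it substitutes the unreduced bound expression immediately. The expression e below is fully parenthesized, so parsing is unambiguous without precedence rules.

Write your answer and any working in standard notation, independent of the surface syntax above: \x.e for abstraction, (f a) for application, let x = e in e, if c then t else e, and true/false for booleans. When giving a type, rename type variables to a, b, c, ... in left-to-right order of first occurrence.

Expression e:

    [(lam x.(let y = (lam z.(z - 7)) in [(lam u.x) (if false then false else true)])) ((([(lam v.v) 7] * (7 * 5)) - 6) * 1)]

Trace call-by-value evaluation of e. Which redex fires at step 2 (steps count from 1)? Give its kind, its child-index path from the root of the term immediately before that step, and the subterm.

Derivation:
step 0: ((\x.(let y = (\z.(z - 7)) in ((\u.x) (if false then false else true)))) (((((\v.v) 7) * (7 * 5)) - 6) * 1))
step 1: [beta@1.0.0.0] ((\x.(let y = (\z.(z - 7)) in ((\u.x) (if false then false else true)))) (((7 * (7 * 5)) - 6) * 1))
step 2: [delta@1.0.0.1] ((\x.(let y = (\z.(z - 7)) in ((\u.x) (if false then false else true)))) (((7 * 35) - 6) * 1))

Answer: delta at 1.0.0.1 : (7 * 5)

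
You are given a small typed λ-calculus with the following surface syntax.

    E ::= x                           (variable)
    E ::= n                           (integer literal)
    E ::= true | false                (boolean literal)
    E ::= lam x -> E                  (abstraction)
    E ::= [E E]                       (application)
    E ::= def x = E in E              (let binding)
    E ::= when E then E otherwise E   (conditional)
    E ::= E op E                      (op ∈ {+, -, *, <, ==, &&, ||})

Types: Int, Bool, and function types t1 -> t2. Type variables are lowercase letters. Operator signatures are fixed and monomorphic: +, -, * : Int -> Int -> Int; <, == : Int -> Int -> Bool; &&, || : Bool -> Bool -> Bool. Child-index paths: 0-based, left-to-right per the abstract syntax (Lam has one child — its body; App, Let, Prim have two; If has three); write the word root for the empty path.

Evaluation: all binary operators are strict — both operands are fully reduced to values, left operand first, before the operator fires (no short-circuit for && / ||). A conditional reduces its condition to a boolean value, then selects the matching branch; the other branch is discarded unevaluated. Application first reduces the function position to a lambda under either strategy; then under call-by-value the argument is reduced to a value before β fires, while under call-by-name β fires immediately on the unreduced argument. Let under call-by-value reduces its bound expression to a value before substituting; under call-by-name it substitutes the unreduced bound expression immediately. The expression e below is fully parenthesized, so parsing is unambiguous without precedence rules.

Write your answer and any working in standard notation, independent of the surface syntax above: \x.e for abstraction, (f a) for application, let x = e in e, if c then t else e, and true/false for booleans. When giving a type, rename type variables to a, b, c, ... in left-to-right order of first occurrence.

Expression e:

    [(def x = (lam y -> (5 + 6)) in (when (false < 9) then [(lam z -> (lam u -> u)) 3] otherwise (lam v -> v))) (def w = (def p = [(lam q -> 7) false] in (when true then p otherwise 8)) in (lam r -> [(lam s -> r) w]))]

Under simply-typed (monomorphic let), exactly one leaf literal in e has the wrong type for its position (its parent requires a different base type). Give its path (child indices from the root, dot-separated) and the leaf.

Answer: 0.1.0.0 : false

Trace:
  unify Int ~ Int
  unify Int ~ Int
\y._ : a -> Int
let x : a -> Int
  unify Bool ~ Int
  FAIL: mismatch Bool ~ Int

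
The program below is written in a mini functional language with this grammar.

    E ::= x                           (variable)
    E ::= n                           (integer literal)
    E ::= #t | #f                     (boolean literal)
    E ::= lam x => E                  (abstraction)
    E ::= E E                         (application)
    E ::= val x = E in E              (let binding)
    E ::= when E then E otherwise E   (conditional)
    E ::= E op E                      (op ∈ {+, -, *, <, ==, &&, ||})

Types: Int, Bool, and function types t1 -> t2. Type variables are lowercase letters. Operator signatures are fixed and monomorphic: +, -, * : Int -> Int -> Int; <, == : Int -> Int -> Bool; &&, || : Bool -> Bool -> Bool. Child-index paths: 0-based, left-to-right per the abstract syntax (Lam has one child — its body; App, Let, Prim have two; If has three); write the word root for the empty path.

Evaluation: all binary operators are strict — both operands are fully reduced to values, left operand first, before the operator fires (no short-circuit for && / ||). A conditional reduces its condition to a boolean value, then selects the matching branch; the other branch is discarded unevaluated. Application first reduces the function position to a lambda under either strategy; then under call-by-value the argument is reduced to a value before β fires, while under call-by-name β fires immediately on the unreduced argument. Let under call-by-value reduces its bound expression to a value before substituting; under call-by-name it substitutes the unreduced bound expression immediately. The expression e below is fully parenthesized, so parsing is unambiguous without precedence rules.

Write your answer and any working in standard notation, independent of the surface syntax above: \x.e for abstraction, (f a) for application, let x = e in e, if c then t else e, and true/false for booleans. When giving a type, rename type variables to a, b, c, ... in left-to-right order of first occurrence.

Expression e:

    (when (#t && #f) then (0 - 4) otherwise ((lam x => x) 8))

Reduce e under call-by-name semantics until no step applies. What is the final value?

Answer: 8

Derivation:
step 0: (if (true && false) then (0 - 4) else ((\x.x) 8))
step 1: [delta@0] (if false then (0 - 4) else ((\x.x) 8))
step 2: [if@root] ((\x.x) 8)
step 3: [beta@root] 8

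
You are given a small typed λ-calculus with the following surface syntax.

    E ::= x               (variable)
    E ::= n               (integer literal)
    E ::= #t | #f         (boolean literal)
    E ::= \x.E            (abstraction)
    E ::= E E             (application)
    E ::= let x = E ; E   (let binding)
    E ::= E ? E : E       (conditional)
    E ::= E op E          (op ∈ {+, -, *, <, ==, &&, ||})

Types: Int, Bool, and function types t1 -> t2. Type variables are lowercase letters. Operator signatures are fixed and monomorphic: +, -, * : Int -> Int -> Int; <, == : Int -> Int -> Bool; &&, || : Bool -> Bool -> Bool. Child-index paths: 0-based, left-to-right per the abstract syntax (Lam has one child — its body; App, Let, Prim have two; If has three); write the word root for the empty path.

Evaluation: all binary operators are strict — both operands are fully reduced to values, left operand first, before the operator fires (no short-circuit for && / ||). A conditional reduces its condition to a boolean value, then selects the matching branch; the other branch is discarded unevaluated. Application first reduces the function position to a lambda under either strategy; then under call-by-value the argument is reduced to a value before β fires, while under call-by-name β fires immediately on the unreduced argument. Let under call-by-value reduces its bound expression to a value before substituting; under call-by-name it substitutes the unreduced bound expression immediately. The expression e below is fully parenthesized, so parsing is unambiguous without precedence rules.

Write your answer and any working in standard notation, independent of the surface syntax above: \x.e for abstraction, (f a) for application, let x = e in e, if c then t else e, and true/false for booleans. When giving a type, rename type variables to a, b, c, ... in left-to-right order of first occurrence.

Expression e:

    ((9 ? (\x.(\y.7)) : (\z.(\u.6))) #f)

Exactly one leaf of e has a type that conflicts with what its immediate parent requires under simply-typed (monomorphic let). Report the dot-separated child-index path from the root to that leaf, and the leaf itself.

Answer: 0.0 : 9

Trace:
  unify Int ~ Bool
  FAIL: mismatch Int ~ Bool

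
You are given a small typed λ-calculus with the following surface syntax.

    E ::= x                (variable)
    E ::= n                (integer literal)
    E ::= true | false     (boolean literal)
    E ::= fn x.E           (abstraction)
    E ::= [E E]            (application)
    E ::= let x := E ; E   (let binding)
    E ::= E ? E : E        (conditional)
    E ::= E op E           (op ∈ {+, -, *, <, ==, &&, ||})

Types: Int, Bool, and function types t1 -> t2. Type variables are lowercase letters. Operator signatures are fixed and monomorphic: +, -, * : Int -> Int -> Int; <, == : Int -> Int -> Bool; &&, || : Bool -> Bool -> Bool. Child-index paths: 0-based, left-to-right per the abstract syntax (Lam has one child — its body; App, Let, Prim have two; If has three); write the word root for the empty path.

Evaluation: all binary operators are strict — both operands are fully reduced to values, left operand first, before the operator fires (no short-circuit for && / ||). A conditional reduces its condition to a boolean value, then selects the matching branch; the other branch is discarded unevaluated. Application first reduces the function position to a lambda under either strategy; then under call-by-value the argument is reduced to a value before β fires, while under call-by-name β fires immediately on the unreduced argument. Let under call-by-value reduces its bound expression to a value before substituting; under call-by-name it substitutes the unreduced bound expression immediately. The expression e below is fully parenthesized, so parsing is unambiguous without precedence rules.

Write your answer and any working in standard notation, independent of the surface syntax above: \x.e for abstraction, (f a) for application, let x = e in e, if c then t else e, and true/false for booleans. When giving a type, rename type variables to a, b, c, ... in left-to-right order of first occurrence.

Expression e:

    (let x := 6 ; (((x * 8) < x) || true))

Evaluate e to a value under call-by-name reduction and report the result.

Working:
step 0: (let x = 6 in (((x * 8) < x) || true))
step 1: [let@root] (((6 * 8) < 6) || true)
step 2: [delta@0.0] ((48 < 6) || true)
step 3: [delta@0] (false || true)
step 4: [delta@root] true

Answer: true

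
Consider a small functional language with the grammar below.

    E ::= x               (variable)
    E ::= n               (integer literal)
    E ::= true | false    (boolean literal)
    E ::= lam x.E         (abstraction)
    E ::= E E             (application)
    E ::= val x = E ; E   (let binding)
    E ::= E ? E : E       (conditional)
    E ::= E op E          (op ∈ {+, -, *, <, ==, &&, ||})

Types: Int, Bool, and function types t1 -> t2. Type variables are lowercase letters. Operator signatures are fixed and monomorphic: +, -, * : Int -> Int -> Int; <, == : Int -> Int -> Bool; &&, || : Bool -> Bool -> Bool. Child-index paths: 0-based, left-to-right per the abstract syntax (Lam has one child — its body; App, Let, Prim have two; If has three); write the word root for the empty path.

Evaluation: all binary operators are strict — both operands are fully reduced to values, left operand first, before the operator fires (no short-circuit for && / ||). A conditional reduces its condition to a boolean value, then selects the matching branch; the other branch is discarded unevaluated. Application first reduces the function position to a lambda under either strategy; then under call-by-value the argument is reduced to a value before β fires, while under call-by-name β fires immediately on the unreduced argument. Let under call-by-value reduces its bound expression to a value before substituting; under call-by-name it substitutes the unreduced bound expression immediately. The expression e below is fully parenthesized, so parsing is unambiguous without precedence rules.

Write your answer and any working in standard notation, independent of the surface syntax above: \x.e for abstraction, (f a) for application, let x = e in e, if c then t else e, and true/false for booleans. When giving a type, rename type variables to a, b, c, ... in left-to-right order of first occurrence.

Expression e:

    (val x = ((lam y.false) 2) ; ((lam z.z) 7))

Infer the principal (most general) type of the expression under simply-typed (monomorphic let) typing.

Working:
\y._ : a -> Bool
  unify a -> Bool ~ Int -> b
  unify a ~ Int
  unify Bool ~ b
_ _ : Bool
let x : Bool
z : c
\z._ : c -> c
  unify c -> c ~ Int -> d
  unify c ~ Int
  unify Int ~ d
_ _ : Int

Answer: Int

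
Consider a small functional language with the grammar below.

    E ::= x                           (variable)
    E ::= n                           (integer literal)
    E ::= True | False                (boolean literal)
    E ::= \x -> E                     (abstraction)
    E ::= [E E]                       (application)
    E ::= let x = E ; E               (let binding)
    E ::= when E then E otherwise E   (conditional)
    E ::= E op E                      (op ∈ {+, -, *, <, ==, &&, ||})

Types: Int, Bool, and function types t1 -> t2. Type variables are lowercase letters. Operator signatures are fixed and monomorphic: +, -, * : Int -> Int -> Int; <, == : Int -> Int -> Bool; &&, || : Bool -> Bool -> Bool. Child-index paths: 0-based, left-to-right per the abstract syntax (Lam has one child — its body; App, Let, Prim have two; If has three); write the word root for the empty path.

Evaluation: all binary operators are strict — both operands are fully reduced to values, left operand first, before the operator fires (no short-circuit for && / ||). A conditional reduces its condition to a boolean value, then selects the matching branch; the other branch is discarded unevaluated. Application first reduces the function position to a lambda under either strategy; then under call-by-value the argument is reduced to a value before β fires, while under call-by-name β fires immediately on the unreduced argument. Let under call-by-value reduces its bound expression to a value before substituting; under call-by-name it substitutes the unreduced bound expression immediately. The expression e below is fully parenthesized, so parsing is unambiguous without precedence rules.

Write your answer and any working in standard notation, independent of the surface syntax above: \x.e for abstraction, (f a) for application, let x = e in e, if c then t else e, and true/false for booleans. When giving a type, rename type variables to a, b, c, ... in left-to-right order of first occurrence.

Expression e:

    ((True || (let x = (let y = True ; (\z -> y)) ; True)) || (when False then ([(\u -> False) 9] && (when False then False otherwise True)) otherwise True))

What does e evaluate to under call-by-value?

Answer: true

Derivation:
step 0: ((true || (let x = (let y = true in (\z.y)) in true)) || (if false then (((\u.false) 9) && (if false then false else true)) else true))
step 1: [let@0.1.0] ((true || (let x = (\z.true) in true)) || (if false then (((\u.false) 9) && (if false then false else true)) else true))
step 2: [let@0.1] ((true || true) || (if false then (((\u.false) 9) && (if false then false else true)) else true))
step 3: [delta@0] (true || (if false then (((\u.false) 9) && (if false then false else true)) else true))
step 4: [if@1] (true || true)
step 5: [delta@root] true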